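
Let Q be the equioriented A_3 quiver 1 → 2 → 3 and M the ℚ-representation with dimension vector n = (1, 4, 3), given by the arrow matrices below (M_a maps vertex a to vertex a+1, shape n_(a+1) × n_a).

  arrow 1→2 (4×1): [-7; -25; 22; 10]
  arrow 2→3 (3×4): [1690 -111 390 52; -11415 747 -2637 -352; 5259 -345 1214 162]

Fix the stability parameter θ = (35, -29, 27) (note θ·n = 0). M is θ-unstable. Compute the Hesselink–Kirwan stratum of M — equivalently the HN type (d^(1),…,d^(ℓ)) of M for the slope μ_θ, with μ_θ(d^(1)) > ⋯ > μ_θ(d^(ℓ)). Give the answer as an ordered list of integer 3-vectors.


Interval decomposition of M: I[1,3], I[2,2], I[2,3]^2.
HN type (ℓ=3): μ^(1)=27; μ^(2)=3; μ^(3)=-29

((0, 0, 3); (1, 1, 0); (0, 3, 0))


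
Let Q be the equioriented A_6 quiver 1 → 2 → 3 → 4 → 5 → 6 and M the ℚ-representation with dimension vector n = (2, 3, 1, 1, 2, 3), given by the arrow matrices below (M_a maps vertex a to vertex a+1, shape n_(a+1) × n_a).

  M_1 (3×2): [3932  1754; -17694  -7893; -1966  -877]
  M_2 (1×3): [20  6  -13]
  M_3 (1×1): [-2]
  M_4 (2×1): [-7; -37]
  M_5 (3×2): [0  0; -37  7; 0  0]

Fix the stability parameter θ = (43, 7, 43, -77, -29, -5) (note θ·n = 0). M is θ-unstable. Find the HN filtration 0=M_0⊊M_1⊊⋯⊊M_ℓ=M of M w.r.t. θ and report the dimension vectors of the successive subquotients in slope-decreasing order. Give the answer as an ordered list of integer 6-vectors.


Via rank(M_{q-1}∘⋯∘M_p): M ≅ I[1,1], I[1,5], I[2,2]^2, I[5,6], I[6,6]^2.
μ_θ-semistable layers: μ^(1)=43; μ^(2)=7; μ^(3)=-13/5; μ^(4)=-5; μ^(5)=-29

((1, 0, 0, 0, 0, 0); (0, 2, 0, 0, 0, 0); (1, 1, 1, 1, 1, 0); (0, 0, 0, 0, 0, 3); (0, 0, 0, 0, 1, 0))


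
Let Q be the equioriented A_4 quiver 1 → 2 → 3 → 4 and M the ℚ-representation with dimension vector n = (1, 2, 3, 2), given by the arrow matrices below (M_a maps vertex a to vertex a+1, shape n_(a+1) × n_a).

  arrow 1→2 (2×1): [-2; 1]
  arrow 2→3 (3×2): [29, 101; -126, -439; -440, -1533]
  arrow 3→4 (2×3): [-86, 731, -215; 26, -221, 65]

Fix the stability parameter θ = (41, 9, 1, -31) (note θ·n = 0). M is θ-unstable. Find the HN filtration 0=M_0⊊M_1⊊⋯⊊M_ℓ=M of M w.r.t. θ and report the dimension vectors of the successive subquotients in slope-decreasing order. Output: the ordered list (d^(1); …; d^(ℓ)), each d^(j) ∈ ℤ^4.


Interval decomposition of M: I[1,3], I[2,3], I[3,4], I[4,4].
HN type (ℓ=4): μ^(1)=17; μ^(2)=5; μ^(3)=-15; μ^(4)=-31

((1, 1, 1, 0); (0, 1, 1, 0); (0, 0, 1, 1); (0, 0, 0, 1))


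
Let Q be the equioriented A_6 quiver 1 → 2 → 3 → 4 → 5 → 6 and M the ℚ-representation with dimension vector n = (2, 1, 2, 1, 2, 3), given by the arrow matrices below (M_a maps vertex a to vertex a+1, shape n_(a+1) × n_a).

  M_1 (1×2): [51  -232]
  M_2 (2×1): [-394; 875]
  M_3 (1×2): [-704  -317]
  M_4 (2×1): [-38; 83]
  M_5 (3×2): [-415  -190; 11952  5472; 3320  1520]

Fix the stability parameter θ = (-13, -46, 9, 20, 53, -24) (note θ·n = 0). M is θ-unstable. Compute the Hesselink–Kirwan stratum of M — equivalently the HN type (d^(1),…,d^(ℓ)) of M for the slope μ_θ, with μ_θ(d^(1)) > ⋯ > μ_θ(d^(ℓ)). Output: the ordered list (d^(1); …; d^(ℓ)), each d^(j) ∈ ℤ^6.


Interval decomposition of M: I[1,1], I[1,5], I[3,3], I[5,6], I[6,6]^2.
HN type (ℓ=7): μ^(1)=53; μ^(2)=20; μ^(3)=29/2; μ^(4)=9; μ^(5)=-13; μ^(6)=-24; μ^(7)=-59/2

((0, 0, 0, 0, 1, 0); (0, 0, 0, 1, 0, 0); (0, 0, 0, 0, 1, 1); (0, 0, 2, 0, 0, 0); (1, 0, 0, 0, 0, 0); (0, 0, 0, 0, 0, 2); (1, 1, 0, 0, 0, 0))


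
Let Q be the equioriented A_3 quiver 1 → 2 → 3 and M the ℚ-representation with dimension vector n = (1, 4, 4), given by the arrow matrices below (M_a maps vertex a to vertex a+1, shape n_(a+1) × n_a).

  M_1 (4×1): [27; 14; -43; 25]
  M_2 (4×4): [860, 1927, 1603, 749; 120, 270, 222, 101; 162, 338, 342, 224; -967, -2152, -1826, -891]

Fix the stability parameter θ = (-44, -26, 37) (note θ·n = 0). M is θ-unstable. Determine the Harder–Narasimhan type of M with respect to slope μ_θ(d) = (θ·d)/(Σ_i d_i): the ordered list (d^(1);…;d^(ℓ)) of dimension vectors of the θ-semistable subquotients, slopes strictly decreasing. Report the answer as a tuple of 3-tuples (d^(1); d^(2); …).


Via rank(M_{q-1}∘⋯∘M_p): M ≅ I[1,3], I[2,2], I[2,3]^2, I[3,3].
μ_θ-semistable layers: μ^(1)=37; μ^(2)=-26; μ^(3)=-44

((0, 0, 4); (0, 4, 0); (1, 0, 0))


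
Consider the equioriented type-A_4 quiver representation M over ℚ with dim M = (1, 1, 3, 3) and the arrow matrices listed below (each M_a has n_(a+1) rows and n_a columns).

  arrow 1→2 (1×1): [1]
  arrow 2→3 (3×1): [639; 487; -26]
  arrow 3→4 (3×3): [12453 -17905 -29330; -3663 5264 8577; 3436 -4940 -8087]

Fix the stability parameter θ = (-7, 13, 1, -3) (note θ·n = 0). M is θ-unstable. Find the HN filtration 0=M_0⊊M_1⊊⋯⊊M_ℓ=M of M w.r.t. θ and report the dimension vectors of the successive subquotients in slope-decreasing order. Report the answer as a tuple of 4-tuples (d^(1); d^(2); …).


Barcode: M ≅ I[1,4], I[3,4]^2. HN layers by μ_θ (3 steps, strictly decreasing):
  μ^(1)=11/3; μ^(2)=-1; μ^(3)=-7

((0, 1, 1, 1); (0, 0, 2, 2); (1, 0, 0, 0))


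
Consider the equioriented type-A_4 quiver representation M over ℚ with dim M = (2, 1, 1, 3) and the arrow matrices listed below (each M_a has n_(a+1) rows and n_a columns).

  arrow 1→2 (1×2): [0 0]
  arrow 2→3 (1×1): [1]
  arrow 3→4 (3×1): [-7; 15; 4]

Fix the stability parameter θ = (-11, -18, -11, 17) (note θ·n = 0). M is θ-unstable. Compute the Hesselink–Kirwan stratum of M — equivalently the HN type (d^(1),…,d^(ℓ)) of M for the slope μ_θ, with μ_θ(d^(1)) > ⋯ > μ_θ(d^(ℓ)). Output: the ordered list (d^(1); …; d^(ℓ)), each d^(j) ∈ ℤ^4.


Barcode: M ≅ I[1,1]^2, I[2,4], I[4,4]^2. HN layers by μ_θ (3 steps, strictly decreasing):
  μ^(1)=17; μ^(2)=-11; μ^(3)=-18

((0, 0, 0, 3); (2, 0, 1, 0); (0, 1, 0, 0))


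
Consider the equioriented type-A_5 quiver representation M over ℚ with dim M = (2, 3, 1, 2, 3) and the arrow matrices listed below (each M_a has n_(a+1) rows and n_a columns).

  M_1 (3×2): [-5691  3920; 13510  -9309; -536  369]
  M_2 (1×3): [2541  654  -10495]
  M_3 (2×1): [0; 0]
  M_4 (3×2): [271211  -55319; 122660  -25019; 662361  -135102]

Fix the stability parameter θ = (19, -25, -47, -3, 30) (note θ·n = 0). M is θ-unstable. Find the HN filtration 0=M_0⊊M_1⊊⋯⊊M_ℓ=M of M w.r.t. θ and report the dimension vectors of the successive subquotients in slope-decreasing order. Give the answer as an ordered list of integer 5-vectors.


Via rank(M_{q-1}∘⋯∘M_p): M ≅ I[1,2], I[1,3], I[2,2], I[4,5]^2, I[5,5].
μ_θ-semistable layers: μ^(1)=30; μ^(2)=-3; μ^(3)=-53/3; μ^(4)=-25

((0, 0, 0, 0, 3); (1, 1, 0, 2, 0); (1, 1, 1, 0, 0); (0, 1, 0, 0, 0))


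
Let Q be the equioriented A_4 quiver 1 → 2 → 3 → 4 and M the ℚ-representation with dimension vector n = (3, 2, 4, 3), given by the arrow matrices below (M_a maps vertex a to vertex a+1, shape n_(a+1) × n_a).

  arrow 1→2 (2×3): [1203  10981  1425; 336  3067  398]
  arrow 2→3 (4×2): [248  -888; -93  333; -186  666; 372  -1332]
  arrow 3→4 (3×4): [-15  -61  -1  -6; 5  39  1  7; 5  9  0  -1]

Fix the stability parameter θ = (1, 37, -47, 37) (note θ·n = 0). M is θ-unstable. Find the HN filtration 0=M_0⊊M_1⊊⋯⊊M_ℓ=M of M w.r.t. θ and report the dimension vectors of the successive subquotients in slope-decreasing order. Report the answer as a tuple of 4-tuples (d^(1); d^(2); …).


Interval decomposition of M: I[1,1], I[1,2], I[1,4], I[3,3], I[3,4]^2.
HN type (ℓ=4): μ^(1)=37; μ^(2)=1; μ^(3)=-3; μ^(4)=-47

((0, 1, 0, 3); (2, 0, 0, 0); (1, 1, 1, 0); (0, 0, 3, 0))


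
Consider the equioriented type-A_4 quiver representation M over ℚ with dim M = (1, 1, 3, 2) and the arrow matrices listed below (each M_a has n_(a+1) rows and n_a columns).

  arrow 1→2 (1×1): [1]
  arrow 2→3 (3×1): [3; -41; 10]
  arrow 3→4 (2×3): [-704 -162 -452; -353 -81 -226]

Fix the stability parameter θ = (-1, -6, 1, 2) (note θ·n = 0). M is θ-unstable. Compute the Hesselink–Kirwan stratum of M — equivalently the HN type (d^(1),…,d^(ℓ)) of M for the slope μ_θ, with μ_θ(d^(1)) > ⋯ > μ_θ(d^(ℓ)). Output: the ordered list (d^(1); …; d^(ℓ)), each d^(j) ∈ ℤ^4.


Barcode: M ≅ I[1,4], I[3,3], I[3,4]. HN layers by μ_θ (3 steps, strictly decreasing):
  μ^(1)=2; μ^(2)=1; μ^(3)=-7/2

((0, 0, 0, 2); (0, 0, 3, 0); (1, 1, 0, 0))


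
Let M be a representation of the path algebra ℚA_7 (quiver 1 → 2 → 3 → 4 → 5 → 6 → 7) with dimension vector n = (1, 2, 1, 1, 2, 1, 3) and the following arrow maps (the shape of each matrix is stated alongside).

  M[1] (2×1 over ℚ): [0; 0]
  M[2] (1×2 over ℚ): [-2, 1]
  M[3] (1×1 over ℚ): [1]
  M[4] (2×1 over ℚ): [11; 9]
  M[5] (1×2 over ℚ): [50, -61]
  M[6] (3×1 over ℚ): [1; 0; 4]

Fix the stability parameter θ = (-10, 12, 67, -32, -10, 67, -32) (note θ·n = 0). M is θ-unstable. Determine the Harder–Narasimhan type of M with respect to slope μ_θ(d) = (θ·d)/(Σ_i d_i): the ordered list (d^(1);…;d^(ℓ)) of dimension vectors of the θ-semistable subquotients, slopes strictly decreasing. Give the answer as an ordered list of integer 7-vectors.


Interval decomposition of M: I[1,1], I[2,2], I[2,7], I[5,5], I[7,7]^2.
HN type (ℓ=5): μ^(1)=35/2; μ^(2)=12; μ^(3)=37/4; μ^(4)=-10; μ^(5)=-32

((0, 0, 0, 0, 0, 1, 1); (0, 1, 0, 0, 0, 0, 0); (0, 1, 1, 1, 1, 0, 0); (1, 0, 0, 0, 1, 0, 0); (0, 0, 0, 0, 0, 0, 2))


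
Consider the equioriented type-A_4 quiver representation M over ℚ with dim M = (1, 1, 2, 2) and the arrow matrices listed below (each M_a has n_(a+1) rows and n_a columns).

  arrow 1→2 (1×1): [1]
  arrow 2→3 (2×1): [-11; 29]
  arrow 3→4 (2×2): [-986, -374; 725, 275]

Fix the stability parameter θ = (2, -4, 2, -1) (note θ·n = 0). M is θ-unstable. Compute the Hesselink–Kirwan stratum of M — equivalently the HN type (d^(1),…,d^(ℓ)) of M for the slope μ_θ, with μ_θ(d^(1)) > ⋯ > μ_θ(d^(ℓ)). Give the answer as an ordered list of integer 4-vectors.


Interval decomposition of M: I[1,3], I[3,4], I[4,4].
HN type (ℓ=3): μ^(1)=2; μ^(2)=1/2; μ^(3)=-1

((0, 0, 1, 0); (0, 0, 1, 1); (1, 1, 0, 1))


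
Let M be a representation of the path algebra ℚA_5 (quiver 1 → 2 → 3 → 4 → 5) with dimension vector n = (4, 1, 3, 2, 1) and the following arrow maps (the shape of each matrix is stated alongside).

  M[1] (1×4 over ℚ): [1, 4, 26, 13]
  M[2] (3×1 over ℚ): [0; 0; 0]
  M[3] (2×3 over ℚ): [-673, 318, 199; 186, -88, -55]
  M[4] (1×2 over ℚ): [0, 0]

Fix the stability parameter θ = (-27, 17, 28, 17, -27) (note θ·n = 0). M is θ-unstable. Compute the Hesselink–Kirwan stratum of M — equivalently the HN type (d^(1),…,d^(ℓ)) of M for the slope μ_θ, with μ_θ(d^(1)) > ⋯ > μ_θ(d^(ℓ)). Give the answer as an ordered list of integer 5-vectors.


Via rank(M_{q-1}∘⋯∘M_p): M ≅ I[1,1]^3, I[1,2], I[3,3], I[3,4]^2, I[5,5].
μ_θ-semistable layers: μ^(1)=28; μ^(2)=45/2; μ^(3)=17; μ^(4)=-27

((0, 0, 1, 0, 0); (0, 0, 2, 2, 0); (0, 1, 0, 0, 0); (4, 0, 0, 0, 1))


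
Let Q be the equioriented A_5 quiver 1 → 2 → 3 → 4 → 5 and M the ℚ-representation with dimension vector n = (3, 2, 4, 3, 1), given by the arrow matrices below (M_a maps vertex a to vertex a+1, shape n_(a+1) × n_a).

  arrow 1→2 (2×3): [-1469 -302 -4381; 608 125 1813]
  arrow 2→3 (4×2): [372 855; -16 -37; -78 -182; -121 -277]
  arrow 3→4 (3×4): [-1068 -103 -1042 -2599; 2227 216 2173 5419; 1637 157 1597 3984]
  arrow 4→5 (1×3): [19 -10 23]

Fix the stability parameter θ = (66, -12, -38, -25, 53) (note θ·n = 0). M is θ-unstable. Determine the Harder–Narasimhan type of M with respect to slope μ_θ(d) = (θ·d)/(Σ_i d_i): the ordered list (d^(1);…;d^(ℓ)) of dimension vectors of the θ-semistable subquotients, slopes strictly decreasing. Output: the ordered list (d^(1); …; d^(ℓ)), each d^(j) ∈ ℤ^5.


Interval decomposition of M: I[1,1], I[1,4], I[1,5], I[3,3], I[3,4].
HN type (ℓ=5): μ^(1)=66; μ^(2)=53; μ^(3)=-9/4; μ^(4)=-25; μ^(5)=-38

((1, 0, 0, 0, 0); (0, 0, 0, 0, 1); (2, 2, 2, 2, 0); (0, 0, 0, 1, 0); (0, 0, 2, 0, 0))


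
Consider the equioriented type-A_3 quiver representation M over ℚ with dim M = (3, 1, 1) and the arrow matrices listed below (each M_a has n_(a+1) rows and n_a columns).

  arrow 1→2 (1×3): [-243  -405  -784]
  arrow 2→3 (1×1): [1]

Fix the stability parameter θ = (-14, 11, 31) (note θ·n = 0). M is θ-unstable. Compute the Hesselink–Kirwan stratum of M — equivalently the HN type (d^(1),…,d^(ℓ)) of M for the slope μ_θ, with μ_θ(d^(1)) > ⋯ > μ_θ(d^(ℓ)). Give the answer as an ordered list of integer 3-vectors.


Interval decomposition of M: I[1,1]^2, I[1,3].
HN type (ℓ=3): μ^(1)=31; μ^(2)=11; μ^(3)=-14

((0, 0, 1); (0, 1, 0); (3, 0, 0))


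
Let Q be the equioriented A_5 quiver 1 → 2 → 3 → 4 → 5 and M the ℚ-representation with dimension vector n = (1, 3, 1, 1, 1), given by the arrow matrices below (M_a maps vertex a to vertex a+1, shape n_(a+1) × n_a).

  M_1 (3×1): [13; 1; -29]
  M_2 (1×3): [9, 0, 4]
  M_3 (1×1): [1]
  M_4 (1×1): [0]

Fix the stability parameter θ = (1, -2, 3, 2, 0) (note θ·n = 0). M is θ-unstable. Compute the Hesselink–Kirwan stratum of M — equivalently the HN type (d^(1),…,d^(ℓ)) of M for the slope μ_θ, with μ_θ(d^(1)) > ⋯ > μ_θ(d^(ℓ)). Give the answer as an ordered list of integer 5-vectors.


Via rank(M_{q-1}∘⋯∘M_p): M ≅ I[1,4], I[2,2]^2, I[5,5].
μ_θ-semistable layers: μ^(1)=5/2; μ^(2)=0; μ^(3)=-1/2; μ^(4)=-2

((0, 0, 1, 1, 0); (0, 0, 0, 0, 1); (1, 1, 0, 0, 0); (0, 2, 0, 0, 0))


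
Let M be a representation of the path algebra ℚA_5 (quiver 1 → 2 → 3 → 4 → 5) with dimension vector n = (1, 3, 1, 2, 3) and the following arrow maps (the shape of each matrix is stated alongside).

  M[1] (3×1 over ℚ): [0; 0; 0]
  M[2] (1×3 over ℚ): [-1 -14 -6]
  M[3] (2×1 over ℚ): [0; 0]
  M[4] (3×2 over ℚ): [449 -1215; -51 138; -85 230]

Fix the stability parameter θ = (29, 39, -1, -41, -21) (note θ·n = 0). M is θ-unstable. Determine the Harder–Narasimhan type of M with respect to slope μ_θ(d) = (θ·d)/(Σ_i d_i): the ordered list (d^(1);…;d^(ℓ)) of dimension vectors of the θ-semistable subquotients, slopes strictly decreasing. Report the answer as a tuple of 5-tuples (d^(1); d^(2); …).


Interval decomposition of M: I[1,1], I[2,2]^2, I[2,3], I[4,5]^2, I[5,5].
HN type (ℓ=5): μ^(1)=39; μ^(2)=29; μ^(3)=19; μ^(4)=-21; μ^(5)=-41

((0, 2, 0, 0, 0); (1, 0, 0, 0, 0); (0, 1, 1, 0, 0); (0, 0, 0, 0, 3); (0, 0, 0, 2, 0))


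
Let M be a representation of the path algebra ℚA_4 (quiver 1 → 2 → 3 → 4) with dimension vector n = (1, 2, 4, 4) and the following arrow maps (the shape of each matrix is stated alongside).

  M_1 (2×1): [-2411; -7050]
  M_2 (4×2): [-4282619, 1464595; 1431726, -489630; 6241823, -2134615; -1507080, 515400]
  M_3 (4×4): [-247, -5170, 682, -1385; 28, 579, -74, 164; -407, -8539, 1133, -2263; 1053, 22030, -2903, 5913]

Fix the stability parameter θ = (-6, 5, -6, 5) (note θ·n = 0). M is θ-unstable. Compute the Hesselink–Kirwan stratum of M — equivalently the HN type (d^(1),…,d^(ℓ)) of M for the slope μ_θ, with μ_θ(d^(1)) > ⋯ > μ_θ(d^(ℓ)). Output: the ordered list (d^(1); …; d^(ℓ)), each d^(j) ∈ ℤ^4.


Via rank(M_{q-1}∘⋯∘M_p): M ≅ I[1,4], I[2,2], I[3,3], I[3,4]^2, I[4,4].
μ_θ-semistable layers: μ^(1)=5; μ^(2)=-1/2; μ^(3)=-6

((0, 1, 0, 4); (0, 1, 1, 0); (1, 0, 3, 0))


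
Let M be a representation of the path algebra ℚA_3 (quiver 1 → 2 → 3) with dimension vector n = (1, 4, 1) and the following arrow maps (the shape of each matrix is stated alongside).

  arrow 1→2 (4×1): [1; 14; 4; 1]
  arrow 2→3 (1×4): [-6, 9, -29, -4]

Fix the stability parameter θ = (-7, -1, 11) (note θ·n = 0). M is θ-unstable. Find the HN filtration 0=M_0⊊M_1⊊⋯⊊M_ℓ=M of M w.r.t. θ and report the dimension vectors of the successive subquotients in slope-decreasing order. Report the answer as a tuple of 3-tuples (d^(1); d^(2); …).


Via rank(M_{q-1}∘⋯∘M_p): M ≅ I[1,2], I[2,2]^2, I[2,3].
μ_θ-semistable layers: μ^(1)=11; μ^(2)=-1; μ^(3)=-7

((0, 0, 1); (0, 4, 0); (1, 0, 0))


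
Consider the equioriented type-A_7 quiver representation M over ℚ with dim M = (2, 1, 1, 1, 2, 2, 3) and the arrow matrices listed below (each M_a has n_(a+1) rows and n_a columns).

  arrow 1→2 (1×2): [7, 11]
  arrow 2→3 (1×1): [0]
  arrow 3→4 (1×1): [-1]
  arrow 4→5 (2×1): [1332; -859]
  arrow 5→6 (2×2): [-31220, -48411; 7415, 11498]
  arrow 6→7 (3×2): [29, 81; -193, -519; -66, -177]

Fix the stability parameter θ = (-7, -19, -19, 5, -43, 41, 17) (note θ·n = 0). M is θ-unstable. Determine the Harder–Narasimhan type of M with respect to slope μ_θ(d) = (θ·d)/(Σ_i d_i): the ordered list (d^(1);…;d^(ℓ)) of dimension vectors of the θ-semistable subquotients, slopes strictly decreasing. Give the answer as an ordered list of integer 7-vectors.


Interval decomposition of M: I[1,1], I[1,2], I[3,7], I[5,7], I[7,7].
HN type (ℓ=6): μ^(1)=29; μ^(2)=17; μ^(3)=-7; μ^(4)=-13; μ^(5)=-19; μ^(6)=-43

((0, 0, 0, 0, 0, 2, 2); (0, 0, 0, 0, 0, 0, 1); (1, 0, 0, 0, 0, 0, 0); (1, 1, 0, 0, 0, 0, 0); (0, 0, 1, 1, 1, 0, 0); (0, 0, 0, 0, 1, 0, 0))


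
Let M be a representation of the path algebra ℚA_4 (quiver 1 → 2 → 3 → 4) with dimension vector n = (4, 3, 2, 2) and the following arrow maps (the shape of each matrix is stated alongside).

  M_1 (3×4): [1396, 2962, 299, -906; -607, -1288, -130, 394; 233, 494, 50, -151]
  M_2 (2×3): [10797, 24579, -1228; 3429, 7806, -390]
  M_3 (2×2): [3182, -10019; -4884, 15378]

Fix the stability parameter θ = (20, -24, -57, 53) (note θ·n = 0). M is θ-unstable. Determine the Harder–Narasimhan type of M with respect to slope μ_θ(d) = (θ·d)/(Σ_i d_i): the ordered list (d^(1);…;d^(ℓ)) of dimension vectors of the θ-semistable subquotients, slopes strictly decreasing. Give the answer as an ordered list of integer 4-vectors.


Via rank(M_{q-1}∘⋯∘M_p): M ≅ I[1,1], I[1,2], I[1,3], I[1,4], I[4,4].
μ_θ-semistable layers: μ^(1)=53; μ^(2)=20; μ^(3)=-2; μ^(4)=-61/3

((0, 0, 0, 2); (1, 0, 0, 0); (1, 1, 0, 0); (2, 2, 2, 0))


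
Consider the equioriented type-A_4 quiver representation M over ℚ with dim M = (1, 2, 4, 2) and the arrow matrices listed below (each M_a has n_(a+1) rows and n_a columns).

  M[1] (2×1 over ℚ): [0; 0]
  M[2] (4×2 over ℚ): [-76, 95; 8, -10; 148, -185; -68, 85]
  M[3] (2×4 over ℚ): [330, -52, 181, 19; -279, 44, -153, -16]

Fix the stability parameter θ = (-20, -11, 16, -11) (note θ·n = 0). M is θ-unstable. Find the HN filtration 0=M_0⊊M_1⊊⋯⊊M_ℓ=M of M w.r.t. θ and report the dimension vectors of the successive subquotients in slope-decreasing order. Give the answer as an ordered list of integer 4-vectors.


Via rank(M_{q-1}∘⋯∘M_p): M ≅ I[1,1], I[2,2], I[2,3], I[3,3], I[3,4]^2.
μ_θ-semistable layers: μ^(1)=16; μ^(2)=5/2; μ^(3)=-11; μ^(4)=-20

((0, 0, 2, 0); (0, 0, 2, 2); (0, 2, 0, 0); (1, 0, 0, 0))


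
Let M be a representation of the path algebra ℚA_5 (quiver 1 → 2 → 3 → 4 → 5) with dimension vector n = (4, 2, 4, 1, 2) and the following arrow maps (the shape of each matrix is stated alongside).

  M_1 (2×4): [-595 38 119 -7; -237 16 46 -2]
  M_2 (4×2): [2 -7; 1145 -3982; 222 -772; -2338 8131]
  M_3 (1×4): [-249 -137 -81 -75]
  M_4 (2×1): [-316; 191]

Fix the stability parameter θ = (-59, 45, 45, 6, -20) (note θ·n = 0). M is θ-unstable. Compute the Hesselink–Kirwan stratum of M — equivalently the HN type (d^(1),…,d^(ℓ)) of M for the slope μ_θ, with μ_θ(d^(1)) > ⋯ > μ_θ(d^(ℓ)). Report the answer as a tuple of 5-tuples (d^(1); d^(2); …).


Via rank(M_{q-1}∘⋯∘M_p): M ≅ I[1,1]^2, I[1,3], I[1,5], I[3,3]^2, I[5,5].
μ_θ-semistable layers: μ^(1)=45; μ^(2)=19; μ^(3)=-20; μ^(4)=-59

((0, 1, 3, 0, 0); (0, 1, 1, 1, 1); (0, 0, 0, 0, 1); (4, 0, 0, 0, 0))


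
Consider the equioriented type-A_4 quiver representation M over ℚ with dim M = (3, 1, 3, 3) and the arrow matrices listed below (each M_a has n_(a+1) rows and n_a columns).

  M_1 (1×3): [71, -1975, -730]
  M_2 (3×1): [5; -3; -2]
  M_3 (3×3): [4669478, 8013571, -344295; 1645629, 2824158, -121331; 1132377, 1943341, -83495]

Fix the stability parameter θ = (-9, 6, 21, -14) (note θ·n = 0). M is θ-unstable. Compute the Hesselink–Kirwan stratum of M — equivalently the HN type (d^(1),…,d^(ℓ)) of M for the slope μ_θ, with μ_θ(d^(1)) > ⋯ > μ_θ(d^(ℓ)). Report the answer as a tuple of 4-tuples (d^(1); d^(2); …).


Barcode: M ≅ I[1,1]^2, I[1,4], I[3,4]^2. HN layers by μ_θ (3 steps, strictly decreasing):
  μ^(1)=13/3; μ^(2)=7/2; μ^(3)=-9

((0, 1, 1, 1); (0, 0, 2, 2); (3, 0, 0, 0))


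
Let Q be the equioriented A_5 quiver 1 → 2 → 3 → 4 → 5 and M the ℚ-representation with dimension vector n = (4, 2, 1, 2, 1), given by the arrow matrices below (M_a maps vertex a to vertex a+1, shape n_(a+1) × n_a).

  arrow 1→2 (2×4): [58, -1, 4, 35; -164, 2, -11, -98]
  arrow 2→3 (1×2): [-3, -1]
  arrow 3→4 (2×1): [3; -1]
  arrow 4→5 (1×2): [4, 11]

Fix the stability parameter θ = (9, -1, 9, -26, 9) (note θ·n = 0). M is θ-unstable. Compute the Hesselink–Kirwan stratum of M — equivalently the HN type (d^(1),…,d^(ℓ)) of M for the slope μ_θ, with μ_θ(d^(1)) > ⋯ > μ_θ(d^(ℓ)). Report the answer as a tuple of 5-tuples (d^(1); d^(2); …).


Interval decomposition of M: I[1,1]^2, I[1,2], I[1,5], I[4,4].
HN type (ℓ=4): μ^(1)=9; μ^(2)=4; μ^(3)=-9/4; μ^(4)=-26

((2, 0, 0, 0, 1); (1, 1, 0, 0, 0); (1, 1, 1, 1, 0); (0, 0, 0, 1, 0))


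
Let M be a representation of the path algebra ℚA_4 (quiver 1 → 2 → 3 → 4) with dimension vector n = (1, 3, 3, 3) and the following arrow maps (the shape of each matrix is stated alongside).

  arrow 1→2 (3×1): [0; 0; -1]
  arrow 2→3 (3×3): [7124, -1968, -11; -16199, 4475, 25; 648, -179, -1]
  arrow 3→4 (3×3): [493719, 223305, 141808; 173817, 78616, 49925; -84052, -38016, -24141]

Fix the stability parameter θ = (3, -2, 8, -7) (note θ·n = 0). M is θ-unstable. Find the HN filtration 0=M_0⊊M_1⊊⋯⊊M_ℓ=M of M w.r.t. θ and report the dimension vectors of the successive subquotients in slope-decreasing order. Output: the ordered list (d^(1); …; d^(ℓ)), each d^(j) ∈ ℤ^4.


Via rank(M_{q-1}∘⋯∘M_p): M ≅ I[1,4], I[2,4]^2.
μ_θ-semistable layers: μ^(1)=1/2; μ^(2)=-2

((1, 1, 3, 3); (0, 2, 0, 0))


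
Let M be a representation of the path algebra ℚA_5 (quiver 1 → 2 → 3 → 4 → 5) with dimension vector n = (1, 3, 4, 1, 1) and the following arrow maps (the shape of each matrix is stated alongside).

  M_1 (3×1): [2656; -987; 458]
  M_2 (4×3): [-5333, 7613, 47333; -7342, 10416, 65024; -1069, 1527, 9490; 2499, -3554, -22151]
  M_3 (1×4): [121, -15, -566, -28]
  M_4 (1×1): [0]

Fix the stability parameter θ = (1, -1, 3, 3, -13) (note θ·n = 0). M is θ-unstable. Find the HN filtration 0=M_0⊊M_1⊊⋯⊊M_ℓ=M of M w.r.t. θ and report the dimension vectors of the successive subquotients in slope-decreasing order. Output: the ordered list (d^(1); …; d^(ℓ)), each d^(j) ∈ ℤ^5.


Barcode: M ≅ I[1,4], I[2,3]^2, I[3,3], I[5,5]. HN layers by μ_θ (4 steps, strictly decreasing):
  μ^(1)=3; μ^(2)=0; μ^(3)=-1; μ^(4)=-13

((0, 0, 4, 1, 0); (1, 1, 0, 0, 0); (0, 2, 0, 0, 0); (0, 0, 0, 0, 1))


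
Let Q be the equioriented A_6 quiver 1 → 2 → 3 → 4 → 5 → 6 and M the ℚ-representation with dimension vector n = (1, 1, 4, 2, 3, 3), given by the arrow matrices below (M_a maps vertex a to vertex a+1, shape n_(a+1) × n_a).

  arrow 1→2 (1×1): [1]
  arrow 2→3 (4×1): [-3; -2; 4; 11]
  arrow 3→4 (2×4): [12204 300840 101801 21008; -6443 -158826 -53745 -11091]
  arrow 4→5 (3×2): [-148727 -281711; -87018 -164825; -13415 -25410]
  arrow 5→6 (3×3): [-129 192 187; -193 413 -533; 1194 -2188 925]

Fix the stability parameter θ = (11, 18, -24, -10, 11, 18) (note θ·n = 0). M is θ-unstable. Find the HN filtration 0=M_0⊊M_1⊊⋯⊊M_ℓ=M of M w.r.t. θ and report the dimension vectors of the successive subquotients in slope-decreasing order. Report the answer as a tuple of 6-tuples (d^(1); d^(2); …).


Interval decomposition of M: I[1,3], I[3,3], I[3,6]^2, I[5,6].
HN type (ℓ=5): μ^(1)=18; μ^(2)=11; μ^(3)=5/3; μ^(4)=-10; μ^(5)=-24

((0, 0, 0, 0, 0, 3); (0, 0, 0, 0, 3, 0); (1, 1, 1, 0, 0, 0); (0, 0, 0, 2, 0, 0); (0, 0, 3, 0, 0, 0))


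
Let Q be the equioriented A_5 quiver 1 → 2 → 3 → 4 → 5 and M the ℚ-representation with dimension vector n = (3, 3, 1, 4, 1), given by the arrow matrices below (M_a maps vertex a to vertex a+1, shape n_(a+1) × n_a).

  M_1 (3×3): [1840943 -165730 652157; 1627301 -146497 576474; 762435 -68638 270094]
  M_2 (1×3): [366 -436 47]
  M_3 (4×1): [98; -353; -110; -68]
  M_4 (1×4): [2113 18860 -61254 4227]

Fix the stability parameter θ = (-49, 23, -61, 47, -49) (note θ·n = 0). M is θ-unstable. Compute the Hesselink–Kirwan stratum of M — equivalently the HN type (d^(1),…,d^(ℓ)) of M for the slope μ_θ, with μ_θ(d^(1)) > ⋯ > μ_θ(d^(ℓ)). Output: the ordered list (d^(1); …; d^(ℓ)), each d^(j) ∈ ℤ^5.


Barcode: M ≅ I[1,2]^2, I[1,5], I[4,4]^3. HN layers by μ_θ (5 steps, strictly decreasing):
  μ^(1)=47; μ^(2)=23; μ^(3)=-1; μ^(4)=-19; μ^(5)=-49

((0, 0, 0, 3, 0); (0, 2, 0, 0, 0); (0, 0, 0, 1, 1); (0, 1, 1, 0, 0); (3, 0, 0, 0, 0))


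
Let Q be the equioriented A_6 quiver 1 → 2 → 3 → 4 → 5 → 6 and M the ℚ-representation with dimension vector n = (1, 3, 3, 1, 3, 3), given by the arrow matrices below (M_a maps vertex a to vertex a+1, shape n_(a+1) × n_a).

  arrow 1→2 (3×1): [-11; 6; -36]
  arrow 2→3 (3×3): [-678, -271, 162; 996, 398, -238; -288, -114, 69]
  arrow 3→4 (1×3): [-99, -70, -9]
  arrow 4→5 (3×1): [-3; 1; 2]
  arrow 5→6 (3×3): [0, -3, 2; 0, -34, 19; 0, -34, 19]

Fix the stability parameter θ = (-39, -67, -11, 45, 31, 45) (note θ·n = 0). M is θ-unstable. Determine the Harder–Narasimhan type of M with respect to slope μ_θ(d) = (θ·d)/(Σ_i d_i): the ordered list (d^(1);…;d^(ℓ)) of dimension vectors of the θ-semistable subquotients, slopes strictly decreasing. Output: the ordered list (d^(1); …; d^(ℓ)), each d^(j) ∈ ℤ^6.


Interval decomposition of M: I[1,2], I[2,3], I[2,6], I[3,3], I[5,5], I[5,6], I[6,6].
HN type (ℓ=6): μ^(1)=45; μ^(2)=38; μ^(3)=31; μ^(4)=-11; μ^(5)=-53; μ^(6)=-67

((0, 0, 0, 0, 0, 3); (0, 0, 0, 1, 1, 0); (0, 0, 0, 0, 2, 0); (0, 0, 3, 0, 0, 0); (1, 1, 0, 0, 0, 0); (0, 2, 0, 0, 0, 0))


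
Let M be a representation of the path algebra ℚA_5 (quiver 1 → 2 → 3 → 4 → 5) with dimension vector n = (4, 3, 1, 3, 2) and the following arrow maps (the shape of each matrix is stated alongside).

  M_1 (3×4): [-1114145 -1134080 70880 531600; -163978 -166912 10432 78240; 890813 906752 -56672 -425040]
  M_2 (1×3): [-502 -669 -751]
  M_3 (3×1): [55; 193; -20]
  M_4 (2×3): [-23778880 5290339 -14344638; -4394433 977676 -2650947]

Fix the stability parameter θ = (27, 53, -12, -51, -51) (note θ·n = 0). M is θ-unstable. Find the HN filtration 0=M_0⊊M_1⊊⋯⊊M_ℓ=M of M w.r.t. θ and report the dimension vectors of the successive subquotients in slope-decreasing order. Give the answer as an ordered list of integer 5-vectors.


Interval decomposition of M: I[1,1]^3, I[1,5], I[2,2]^2, I[4,4], I[4,5].
HN type (ℓ=4): μ^(1)=53; μ^(2)=27; μ^(3)=-34/5; μ^(4)=-51

((0, 2, 0, 0, 0); (3, 0, 0, 0, 0); (1, 1, 1, 1, 1); (0, 0, 0, 2, 1))


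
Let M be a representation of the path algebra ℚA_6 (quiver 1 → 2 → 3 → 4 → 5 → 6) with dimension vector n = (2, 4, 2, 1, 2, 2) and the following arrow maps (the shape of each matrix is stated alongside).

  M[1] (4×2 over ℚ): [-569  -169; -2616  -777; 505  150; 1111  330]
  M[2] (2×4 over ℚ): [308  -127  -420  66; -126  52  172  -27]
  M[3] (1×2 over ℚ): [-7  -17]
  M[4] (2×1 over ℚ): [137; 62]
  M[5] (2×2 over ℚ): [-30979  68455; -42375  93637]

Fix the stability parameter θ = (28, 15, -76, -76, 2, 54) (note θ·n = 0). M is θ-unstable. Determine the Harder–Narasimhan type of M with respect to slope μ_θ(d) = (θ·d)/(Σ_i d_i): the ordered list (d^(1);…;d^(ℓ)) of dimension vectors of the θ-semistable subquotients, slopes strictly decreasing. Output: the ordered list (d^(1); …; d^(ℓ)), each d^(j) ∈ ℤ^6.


Interval decomposition of M: I[1,3], I[1,6], I[2,2]^2, I[5,6].
HN type (ℓ=5): μ^(1)=54; μ^(2)=15; μ^(3)=2; μ^(4)=-11; μ^(5)=-109/4

((0, 0, 0, 0, 0, 2); (0, 2, 0, 0, 0, 0); (0, 0, 0, 0, 2, 0); (1, 1, 1, 0, 0, 0); (1, 1, 1, 1, 0, 0))


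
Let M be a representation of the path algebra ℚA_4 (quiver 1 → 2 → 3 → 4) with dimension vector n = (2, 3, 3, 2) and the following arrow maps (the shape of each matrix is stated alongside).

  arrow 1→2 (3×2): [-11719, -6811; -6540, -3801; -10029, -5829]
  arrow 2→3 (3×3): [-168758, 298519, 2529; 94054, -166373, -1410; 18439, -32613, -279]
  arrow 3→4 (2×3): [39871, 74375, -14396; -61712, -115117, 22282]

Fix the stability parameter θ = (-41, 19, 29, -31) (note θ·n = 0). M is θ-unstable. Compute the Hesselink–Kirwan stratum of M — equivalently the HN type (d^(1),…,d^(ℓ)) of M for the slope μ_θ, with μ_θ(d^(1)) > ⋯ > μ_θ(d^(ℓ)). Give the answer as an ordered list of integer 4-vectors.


Via rank(M_{q-1}∘⋯∘M_p): M ≅ I[1,4]^2, I[2,3].
μ_θ-semistable layers: μ^(1)=29; μ^(2)=19; μ^(3)=17/3; μ^(4)=-41

((0, 0, 1, 0); (0, 1, 0, 0); (0, 2, 2, 2); (2, 0, 0, 0))


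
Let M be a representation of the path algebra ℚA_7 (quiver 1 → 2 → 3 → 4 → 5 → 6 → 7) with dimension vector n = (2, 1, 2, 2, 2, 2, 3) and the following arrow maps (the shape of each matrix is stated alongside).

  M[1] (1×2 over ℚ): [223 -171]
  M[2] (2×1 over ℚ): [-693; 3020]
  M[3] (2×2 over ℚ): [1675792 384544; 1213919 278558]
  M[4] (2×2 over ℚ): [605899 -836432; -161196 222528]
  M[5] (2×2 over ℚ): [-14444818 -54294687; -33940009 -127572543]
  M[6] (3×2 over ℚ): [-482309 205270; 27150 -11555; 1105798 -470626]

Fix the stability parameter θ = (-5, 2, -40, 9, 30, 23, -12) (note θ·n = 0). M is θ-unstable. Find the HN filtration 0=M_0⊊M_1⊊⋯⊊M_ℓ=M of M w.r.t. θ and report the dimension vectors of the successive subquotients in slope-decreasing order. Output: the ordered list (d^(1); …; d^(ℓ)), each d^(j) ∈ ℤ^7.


Via rank(M_{q-1}∘⋯∘M_p): M ≅ I[1,1], I[1,4], I[3,3], I[4,7], I[5,7], I[7,7].
μ_θ-semistable layers: μ^(1)=41/3; μ^(2)=9; μ^(3)=-5; μ^(4)=-12; μ^(5)=-43/3; μ^(6)=-40

((0, 0, 0, 0, 2, 2, 2); (0, 0, 0, 2, 0, 0, 0); (1, 0, 0, 0, 0, 0, 0); (0, 0, 0, 0, 0, 0, 1); (1, 1, 1, 0, 0, 0, 0); (0, 0, 1, 0, 0, 0, 0))


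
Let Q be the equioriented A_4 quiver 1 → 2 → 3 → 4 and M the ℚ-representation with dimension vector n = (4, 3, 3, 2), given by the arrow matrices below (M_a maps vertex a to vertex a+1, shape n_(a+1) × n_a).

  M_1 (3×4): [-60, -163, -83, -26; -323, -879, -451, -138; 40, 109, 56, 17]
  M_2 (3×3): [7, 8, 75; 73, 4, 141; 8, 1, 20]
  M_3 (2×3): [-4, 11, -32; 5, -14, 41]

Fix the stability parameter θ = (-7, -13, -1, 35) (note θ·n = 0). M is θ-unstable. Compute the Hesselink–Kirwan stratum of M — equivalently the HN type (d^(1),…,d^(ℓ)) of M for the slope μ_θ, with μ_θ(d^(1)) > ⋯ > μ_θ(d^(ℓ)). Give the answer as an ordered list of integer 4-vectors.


Via rank(M_{q-1}∘⋯∘M_p): M ≅ I[1,1], I[1,3], I[1,4]^2.
μ_θ-semistable layers: μ^(1)=35; μ^(2)=-1; μ^(3)=-7; μ^(4)=-10

((0, 0, 0, 2); (0, 0, 3, 0); (1, 0, 0, 0); (3, 3, 0, 0))


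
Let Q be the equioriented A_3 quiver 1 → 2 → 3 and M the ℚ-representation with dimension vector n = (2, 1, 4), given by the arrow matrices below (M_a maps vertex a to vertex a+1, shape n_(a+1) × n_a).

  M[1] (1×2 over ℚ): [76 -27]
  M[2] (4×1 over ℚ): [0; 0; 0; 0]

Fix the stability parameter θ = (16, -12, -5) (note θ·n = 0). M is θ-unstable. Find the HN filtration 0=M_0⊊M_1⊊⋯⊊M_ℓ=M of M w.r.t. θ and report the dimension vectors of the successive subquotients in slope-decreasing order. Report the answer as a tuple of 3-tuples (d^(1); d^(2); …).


Barcode: M ≅ I[1,1], I[1,2], I[3,3]^4. HN layers by μ_θ (3 steps, strictly decreasing):
  μ^(1)=16; μ^(2)=2; μ^(3)=-5

((1, 0, 0); (1, 1, 0); (0, 0, 4))


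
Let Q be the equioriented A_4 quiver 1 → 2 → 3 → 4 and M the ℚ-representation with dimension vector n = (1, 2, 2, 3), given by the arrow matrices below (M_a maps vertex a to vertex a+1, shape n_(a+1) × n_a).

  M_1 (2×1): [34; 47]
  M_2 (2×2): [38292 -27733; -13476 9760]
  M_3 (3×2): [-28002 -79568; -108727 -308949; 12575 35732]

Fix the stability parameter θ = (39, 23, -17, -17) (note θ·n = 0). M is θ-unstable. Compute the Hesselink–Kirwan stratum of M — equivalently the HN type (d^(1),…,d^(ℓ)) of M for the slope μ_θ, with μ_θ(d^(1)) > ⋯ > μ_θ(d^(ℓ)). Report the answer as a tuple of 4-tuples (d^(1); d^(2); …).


Barcode: M ≅ I[1,4], I[2,4], I[4,4]. HN layers by μ_θ (3 steps, strictly decreasing):
  μ^(1)=7; μ^(2)=-11/3; μ^(3)=-17

((1, 1, 1, 1); (0, 1, 1, 1); (0, 0, 0, 1))


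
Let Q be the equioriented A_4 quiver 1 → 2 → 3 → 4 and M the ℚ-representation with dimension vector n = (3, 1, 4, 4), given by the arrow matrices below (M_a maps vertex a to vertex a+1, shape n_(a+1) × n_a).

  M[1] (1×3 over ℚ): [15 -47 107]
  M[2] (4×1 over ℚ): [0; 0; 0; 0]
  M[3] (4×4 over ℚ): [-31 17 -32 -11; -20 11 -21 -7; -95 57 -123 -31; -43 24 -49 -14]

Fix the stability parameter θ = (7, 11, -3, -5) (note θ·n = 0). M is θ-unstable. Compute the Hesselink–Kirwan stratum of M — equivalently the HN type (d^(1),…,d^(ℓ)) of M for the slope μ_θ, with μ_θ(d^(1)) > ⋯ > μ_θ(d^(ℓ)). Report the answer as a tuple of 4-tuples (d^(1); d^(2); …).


Interval decomposition of M: I[1,1]^2, I[1,2], I[3,3], I[3,4]^3, I[4,4].
HN type (ℓ=5): μ^(1)=11; μ^(2)=7; μ^(3)=-3; μ^(4)=-4; μ^(5)=-5

((0, 1, 0, 0); (3, 0, 0, 0); (0, 0, 1, 0); (0, 0, 3, 3); (0, 0, 0, 1))


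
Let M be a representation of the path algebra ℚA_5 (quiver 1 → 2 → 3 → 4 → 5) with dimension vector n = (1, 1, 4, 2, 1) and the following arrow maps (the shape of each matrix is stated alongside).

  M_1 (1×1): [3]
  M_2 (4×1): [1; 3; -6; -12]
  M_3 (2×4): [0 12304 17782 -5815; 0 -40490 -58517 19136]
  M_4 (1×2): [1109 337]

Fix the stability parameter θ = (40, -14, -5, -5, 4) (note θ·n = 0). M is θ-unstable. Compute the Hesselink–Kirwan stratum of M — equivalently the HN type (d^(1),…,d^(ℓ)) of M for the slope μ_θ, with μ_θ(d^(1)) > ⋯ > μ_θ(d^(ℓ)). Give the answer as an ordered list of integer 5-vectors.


Via rank(M_{q-1}∘⋯∘M_p): M ≅ I[1,3], I[3,3], I[3,4], I[3,5].
μ_θ-semistable layers: μ^(1)=7; μ^(2)=4; μ^(3)=-5

((1, 1, 1, 0, 0); (0, 0, 0, 0, 1); (0, 0, 3, 2, 0))


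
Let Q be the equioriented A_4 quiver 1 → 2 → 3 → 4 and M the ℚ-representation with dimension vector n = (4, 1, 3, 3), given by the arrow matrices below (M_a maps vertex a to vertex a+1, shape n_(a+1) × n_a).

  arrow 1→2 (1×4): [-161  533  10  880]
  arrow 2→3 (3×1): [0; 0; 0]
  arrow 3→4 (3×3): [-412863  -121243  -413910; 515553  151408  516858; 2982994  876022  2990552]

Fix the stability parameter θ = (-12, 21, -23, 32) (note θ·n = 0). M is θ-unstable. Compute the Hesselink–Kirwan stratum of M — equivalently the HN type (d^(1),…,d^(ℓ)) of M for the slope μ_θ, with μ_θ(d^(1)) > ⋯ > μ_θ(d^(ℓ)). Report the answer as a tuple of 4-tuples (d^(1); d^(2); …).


Interval decomposition of M: I[1,1]^3, I[1,2], I[3,4]^3.
HN type (ℓ=4): μ^(1)=32; μ^(2)=21; μ^(3)=-12; μ^(4)=-23

((0, 0, 0, 3); (0, 1, 0, 0); (4, 0, 0, 0); (0, 0, 3, 0))


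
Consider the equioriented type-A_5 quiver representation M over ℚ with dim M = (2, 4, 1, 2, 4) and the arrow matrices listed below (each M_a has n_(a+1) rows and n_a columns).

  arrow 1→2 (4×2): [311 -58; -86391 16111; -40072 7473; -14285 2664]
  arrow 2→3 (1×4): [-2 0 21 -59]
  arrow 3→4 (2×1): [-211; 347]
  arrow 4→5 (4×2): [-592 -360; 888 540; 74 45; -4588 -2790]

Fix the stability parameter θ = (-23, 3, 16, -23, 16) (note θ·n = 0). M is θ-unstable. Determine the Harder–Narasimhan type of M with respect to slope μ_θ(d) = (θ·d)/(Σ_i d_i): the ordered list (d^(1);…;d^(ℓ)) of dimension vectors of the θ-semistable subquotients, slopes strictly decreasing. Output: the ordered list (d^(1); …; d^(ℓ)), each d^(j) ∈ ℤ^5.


Via rank(M_{q-1}∘⋯∘M_p): M ≅ I[1,2], I[1,5], I[2,2]^2, I[4,4], I[5,5]^3.
μ_θ-semistable layers: μ^(1)=16; μ^(2)=3; μ^(3)=-4/3; μ^(4)=-23

((0, 0, 0, 0, 4); (0, 3, 0, 0, 0); (0, 1, 1, 1, 0); (2, 0, 0, 1, 0))


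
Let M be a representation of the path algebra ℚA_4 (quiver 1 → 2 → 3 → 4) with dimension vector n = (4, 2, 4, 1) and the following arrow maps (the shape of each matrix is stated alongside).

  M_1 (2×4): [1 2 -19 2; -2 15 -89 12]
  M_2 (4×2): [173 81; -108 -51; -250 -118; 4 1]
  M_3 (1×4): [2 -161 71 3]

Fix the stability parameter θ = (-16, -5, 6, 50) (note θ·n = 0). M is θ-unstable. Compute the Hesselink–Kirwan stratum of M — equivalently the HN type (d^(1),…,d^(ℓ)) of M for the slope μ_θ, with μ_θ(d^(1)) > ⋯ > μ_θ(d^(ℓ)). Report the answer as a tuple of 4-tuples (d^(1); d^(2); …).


Barcode: M ≅ I[1,1]^2, I[1,3], I[1,4], I[3,3]^2. HN layers by μ_θ (4 steps, strictly decreasing):
  μ^(1)=50; μ^(2)=6; μ^(3)=-5; μ^(4)=-16

((0, 0, 0, 1); (0, 0, 4, 0); (0, 2, 0, 0); (4, 0, 0, 0))


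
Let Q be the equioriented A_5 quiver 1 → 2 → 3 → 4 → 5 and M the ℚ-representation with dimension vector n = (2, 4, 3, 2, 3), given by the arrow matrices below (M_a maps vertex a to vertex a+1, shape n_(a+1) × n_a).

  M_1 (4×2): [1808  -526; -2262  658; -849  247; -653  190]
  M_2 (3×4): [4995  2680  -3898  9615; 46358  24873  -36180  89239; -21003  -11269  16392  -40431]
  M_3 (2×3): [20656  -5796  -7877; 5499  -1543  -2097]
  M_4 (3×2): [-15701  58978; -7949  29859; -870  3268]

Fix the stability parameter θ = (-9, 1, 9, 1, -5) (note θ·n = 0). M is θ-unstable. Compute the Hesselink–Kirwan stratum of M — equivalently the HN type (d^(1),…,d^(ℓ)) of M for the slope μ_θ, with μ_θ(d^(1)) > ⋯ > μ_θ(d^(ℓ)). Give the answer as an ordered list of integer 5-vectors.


Via rank(M_{q-1}∘⋯∘M_p): M ≅ I[1,5]^2, I[2,2], I[2,3], I[5,5].
μ_θ-semistable layers: μ^(1)=9; μ^(2)=5/3; μ^(3)=1; μ^(4)=-5; μ^(5)=-9

((0, 0, 1, 0, 0); (0, 0, 2, 2, 2); (0, 4, 0, 0, 0); (0, 0, 0, 0, 1); (2, 0, 0, 0, 0))


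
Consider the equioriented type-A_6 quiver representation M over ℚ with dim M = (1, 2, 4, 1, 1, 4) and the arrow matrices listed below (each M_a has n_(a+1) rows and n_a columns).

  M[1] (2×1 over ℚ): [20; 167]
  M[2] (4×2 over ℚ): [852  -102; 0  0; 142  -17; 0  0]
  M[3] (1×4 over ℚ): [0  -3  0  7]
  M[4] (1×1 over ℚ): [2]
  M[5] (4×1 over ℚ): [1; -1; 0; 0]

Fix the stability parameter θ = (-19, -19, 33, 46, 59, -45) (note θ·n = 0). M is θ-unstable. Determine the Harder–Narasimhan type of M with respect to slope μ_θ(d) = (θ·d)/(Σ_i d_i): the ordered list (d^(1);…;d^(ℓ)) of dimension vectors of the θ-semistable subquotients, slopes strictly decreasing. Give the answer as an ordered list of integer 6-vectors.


Interval decomposition of M: I[1,3], I[2,2], I[3,3]^2, I[3,6], I[6,6]^3.
HN type (ℓ=4): μ^(1)=33; μ^(2)=93/4; μ^(3)=-19; μ^(4)=-45

((0, 0, 3, 0, 0, 0); (0, 0, 1, 1, 1, 1); (1, 2, 0, 0, 0, 0); (0, 0, 0, 0, 0, 3))


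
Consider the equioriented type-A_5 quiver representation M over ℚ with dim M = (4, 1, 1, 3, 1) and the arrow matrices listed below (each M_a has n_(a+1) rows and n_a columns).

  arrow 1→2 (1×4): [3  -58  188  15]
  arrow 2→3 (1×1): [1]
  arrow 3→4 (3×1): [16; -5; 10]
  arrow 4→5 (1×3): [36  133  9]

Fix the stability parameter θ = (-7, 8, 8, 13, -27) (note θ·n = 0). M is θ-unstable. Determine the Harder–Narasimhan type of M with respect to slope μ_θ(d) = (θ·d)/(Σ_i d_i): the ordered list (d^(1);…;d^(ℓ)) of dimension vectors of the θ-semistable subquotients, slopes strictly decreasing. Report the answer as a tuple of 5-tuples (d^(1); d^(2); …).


Via rank(M_{q-1}∘⋯∘M_p): M ≅ I[1,1]^3, I[1,5], I[4,4]^2.
μ_θ-semistable layers: μ^(1)=13; μ^(2)=1/2; μ^(3)=-7

((0, 0, 0, 2, 0); (0, 1, 1, 1, 1); (4, 0, 0, 0, 0))
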